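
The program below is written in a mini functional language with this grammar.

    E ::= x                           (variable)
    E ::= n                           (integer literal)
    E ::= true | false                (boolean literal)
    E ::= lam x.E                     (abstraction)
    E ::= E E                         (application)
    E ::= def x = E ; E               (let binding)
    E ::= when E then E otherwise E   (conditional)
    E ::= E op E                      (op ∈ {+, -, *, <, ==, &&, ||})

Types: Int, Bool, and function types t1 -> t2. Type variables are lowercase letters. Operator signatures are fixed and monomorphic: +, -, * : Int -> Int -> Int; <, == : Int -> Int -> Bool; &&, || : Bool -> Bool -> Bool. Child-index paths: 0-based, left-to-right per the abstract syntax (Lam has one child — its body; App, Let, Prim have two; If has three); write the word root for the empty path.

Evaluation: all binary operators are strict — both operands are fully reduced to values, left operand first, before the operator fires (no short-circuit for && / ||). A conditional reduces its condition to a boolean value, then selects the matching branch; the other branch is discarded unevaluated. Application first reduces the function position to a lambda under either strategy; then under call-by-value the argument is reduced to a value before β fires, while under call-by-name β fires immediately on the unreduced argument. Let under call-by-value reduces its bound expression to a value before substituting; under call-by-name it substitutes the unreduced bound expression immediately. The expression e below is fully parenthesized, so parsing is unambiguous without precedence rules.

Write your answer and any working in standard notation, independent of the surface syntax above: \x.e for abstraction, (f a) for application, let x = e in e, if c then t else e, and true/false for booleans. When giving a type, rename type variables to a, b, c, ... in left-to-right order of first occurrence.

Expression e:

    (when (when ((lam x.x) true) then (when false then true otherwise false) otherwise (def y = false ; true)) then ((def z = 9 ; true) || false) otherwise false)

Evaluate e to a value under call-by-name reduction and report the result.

Derivation:
step 0: (if (if ((\x.x) true) then (if false then true else false) else (let y = false in true)) then ((let z = 9 in true) || false) else false)
step 1: [beta@0.0] (if (if true then (if false then true else false) else (let y = false in true)) then ((let z = 9 in true) || false) else false)
step 2: [if@0] (if (if false then true else false) then ((let z = 9 in true) || false) else false)
step 3: [if@0] (if false then ((let z = 9 in true) || false) else false)
step 4: [if@root] false

Answer: false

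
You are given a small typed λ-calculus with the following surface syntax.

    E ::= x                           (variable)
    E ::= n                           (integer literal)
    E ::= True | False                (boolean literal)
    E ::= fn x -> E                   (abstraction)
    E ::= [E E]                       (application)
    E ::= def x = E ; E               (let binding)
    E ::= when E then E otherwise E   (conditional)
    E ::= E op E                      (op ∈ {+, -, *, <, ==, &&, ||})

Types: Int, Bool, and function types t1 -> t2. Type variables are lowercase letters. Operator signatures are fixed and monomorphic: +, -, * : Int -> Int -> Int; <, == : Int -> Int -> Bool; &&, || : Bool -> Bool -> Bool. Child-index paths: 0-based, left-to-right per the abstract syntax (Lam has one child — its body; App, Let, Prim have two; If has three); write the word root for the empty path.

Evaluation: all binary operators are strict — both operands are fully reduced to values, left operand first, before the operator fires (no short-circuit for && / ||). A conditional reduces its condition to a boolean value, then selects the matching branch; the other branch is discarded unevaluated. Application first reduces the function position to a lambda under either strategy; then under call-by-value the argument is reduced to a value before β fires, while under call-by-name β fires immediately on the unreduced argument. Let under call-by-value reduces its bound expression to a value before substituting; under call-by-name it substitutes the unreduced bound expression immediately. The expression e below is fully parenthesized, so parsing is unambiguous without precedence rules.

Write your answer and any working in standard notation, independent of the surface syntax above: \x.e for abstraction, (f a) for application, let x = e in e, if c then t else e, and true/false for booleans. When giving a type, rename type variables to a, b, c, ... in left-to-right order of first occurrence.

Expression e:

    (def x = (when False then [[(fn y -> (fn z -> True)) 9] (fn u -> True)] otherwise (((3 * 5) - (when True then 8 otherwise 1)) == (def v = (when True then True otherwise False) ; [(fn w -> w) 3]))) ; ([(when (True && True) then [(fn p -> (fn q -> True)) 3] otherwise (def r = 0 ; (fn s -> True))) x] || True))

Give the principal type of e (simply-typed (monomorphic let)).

Answer: Bool

Trace:
  unify Bool ~ Bool
\z._ : b -> Bool
\y._ : a -> b -> Bool
  unify a -> b -> Bool ~ Int -> c
  unify a ~ Int
  unify b -> Bool ~ c
_ _ : b -> Bool
\u._ : d -> Bool
  unify b -> Bool ~ (d -> Bool) -> e
  unify b ~ d -> Bool
  unify Bool ~ e
_ _ : Bool
  unify Int ~ Int
  unify Int ~ Int
  unify Int ~ Int
  unify Bool ~ Bool
  unify Int ~ Int
  unify Int ~ Int
  unify Int ~ Int
  unify Bool ~ Bool
  unify Bool ~ Bool
let v : Bool
w : f
\w._ : f -> f
  unify f -> f ~ Int -> g
  unify f ~ Int
  unify Int ~ g
_ _ : Int
  unify Int ~ Int
  unify Bool ~ Bool
let x : Bool
  unify Bool ~ Bool
  unify Bool ~ Bool
  unify Bool ~ Bool
\q._ : i -> Bool
\p._ : h -> i -> Bool
  unify h -> i -> Bool ~ Int -> j
  unify h ~ Int
  unify i -> Bool ~ j
_ _ : i -> Bool
let r : Int
\s._ : k -> Bool
  unify i -> Bool ~ k -> Bool
  unify i ~ k
  unify Bool ~ Bool
x : Bool
  unify k -> Bool ~ Bool -> l
  unify k ~ Bool
  unify Bool ~ l
_ _ : Bool
  unify Bool ~ Bool
  unify Bool ~ Bool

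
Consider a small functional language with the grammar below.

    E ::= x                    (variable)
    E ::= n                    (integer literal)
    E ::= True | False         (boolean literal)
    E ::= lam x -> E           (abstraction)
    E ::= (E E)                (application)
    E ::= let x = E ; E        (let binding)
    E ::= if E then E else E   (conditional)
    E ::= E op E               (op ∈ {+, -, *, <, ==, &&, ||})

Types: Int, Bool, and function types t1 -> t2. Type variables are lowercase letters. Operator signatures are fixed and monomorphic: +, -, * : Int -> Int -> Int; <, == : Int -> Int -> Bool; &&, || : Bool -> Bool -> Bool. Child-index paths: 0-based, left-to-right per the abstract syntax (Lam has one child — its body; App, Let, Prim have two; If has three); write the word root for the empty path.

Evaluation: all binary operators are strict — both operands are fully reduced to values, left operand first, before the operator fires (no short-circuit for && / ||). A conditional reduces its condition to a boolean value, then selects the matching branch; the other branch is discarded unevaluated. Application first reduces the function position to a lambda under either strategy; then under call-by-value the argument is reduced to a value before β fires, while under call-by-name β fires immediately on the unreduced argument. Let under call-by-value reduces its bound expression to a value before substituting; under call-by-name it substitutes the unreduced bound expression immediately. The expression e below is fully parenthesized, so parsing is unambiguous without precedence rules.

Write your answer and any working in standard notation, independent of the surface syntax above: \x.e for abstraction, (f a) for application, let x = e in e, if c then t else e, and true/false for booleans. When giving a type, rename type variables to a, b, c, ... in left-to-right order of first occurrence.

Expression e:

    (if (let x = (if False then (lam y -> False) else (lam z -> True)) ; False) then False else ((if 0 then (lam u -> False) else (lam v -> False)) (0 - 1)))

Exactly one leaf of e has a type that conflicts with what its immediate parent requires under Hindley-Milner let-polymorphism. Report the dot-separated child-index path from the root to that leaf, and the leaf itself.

Answer: 2.0.0 : 0

Derivation:
  unify Bool ~ Bool
\y._ : a -> Bool
\z._ : b -> Bool
  unify a -> Bool ~ b -> Bool
  unify a ~ b
  unify Bool ~ Bool
let x : forall. b -> Bool
  unify Bool ~ Bool
  unify Int ~ Bool
  FAIL: mismatch Int ~ Bool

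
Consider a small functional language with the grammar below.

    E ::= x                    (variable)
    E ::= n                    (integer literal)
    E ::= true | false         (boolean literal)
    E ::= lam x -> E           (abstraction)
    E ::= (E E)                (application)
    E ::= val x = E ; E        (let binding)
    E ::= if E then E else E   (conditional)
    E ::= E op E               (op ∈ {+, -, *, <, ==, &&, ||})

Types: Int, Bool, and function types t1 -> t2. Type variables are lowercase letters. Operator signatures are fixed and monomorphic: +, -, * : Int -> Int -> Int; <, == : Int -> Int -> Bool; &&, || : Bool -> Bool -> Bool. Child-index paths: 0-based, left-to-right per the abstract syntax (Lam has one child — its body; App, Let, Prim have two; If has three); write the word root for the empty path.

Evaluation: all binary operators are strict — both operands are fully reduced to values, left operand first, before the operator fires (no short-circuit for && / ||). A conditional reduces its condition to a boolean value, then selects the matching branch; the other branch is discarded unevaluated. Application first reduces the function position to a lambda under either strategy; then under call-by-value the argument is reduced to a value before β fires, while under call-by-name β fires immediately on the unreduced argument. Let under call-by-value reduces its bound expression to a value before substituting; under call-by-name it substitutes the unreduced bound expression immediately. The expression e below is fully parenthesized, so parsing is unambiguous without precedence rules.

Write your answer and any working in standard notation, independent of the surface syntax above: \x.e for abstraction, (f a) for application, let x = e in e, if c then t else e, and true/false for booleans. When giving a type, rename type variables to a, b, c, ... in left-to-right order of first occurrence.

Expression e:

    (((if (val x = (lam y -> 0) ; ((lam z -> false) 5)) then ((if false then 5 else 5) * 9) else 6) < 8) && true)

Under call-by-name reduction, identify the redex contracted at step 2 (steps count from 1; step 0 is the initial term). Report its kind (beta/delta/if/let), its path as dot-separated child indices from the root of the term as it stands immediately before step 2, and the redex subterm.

Answer: beta at 0.0.0 : ((\z.false) 5)

Derivation:
step 0: (((if (let x = (\y.0) in ((\z.false) 5)) then ((if false then 5 else 5) * 9) else 6) < 8) && true)
step 1: [let@0.0.0] (((if ((\z.false) 5) then ((if false then 5 else 5) * 9) else 6) < 8) && true)
step 2: [beta@0.0.0] (((if false then ((if false then 5 else 5) * 9) else 6) < 8) && true)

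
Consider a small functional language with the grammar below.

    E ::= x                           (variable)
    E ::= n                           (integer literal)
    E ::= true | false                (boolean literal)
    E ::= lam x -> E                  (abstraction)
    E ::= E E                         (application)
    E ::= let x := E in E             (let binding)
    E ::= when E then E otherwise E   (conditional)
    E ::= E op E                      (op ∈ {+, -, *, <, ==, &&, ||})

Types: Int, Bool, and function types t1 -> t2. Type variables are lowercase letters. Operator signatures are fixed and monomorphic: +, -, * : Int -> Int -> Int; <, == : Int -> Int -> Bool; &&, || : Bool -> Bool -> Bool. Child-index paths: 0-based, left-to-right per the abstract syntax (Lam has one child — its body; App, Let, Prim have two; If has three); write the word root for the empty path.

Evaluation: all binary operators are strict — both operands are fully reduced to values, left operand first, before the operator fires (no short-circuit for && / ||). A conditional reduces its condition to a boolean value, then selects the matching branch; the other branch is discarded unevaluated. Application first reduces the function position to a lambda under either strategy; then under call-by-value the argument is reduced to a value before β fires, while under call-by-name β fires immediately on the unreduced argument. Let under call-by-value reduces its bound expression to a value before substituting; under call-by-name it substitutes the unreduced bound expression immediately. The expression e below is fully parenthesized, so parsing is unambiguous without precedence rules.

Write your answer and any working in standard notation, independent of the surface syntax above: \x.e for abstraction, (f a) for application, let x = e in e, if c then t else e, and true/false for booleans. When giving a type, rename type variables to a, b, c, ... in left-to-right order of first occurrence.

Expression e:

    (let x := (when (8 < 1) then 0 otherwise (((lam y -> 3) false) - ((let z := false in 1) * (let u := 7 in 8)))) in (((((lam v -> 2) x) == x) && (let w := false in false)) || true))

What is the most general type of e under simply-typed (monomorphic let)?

Answer: Bool

Working:
  unify Int ~ Int
  unify Int ~ Int
  unify Bool ~ Bool
\y._ : a -> Int
  unify a -> Int ~ Bool -> b
  unify a ~ Bool
  unify Int ~ b
_ _ : Int
  unify Int ~ Int
let z : Bool
  unify Int ~ Int
let u : Int
  unify Int ~ Int
  unify Int ~ Int
  unify Int ~ Int
let x : Int
\v._ : c -> Int
x : Int
  unify c -> Int ~ Int -> d
  unify c ~ Int
  unify Int ~ d
_ _ : Int
  unify Int ~ Int
x : Int
  unify Int ~ Int
  unify Bool ~ Bool
let w : Bool
  unify Bool ~ Bool
  unify Bool ~ Bool
  unify Bool ~ Bool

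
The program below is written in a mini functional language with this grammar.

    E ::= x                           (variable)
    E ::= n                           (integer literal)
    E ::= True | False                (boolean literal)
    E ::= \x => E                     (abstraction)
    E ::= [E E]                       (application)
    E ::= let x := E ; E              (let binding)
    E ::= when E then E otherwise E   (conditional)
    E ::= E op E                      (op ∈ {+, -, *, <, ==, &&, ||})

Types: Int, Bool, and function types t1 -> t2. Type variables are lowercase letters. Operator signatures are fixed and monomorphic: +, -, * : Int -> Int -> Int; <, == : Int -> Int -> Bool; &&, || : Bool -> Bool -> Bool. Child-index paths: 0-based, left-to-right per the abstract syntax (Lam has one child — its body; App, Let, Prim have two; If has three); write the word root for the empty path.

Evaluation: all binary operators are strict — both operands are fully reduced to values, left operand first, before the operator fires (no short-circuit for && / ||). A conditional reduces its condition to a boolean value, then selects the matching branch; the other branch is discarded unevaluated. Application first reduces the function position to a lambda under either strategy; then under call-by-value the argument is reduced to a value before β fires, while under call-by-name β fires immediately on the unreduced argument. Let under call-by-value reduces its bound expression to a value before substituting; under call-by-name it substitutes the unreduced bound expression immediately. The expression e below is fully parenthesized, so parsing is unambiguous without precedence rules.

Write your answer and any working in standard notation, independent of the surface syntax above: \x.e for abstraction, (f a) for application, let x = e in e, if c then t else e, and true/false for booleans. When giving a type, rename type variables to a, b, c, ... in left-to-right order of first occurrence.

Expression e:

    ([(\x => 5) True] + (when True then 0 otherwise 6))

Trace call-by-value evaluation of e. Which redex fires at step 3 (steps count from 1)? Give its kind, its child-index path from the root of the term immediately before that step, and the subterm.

Answer: delta at root : (5 + 0)

Derivation:
step 0: (((\x.5) true) + (if true then 0 else 6))
step 1: [beta@0] (5 + (if true then 0 else 6))
step 2: [if@1] (5 + 0)
step 3: [delta@root] 5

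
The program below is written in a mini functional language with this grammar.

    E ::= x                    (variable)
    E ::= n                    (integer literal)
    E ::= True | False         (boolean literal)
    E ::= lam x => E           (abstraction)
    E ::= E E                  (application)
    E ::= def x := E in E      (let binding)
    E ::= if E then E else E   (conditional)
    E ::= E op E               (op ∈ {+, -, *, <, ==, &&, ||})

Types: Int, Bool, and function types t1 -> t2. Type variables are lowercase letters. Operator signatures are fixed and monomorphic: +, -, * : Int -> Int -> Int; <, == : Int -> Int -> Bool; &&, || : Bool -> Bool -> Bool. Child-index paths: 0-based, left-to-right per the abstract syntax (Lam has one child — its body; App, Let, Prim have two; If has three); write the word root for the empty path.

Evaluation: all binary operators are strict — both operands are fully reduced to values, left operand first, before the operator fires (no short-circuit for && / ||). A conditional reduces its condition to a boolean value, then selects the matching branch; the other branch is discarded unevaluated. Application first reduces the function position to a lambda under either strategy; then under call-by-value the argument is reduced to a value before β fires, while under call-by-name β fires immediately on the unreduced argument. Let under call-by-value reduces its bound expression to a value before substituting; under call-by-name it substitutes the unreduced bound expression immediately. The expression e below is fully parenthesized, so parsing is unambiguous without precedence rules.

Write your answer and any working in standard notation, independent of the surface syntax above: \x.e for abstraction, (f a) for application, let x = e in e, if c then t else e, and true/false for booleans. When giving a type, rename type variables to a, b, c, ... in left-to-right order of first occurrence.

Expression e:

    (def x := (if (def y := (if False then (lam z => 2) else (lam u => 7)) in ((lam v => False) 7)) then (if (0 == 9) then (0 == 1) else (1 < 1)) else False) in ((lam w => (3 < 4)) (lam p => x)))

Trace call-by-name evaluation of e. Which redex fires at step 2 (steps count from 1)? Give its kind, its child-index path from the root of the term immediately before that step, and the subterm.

Derivation:
step 0: (let x = (if (let y = (if false then (\z.2) else (\u.7)) in ((\v.false) 7)) then (if (0 == 9) then (0 == 1) else (1 < 1)) else false) in ((\w.(3 < 4)) (\p.x)))
step 1: [let@root] ((\w.(3 < 4)) (\p.(if (let y = (if false then (\z.2) else (\u.7)) in ((\v.false) 7)) then (if (0 == 9) then (0 == 1) else (1 < 1)) else false)))
step 2: [beta@root] (3 < 4)

Answer: beta at root : ((\w.(3 < 4)) (\p.(if (let y = (if false then (\z.2) else (\u.7)) in ((\v.false) 7)) then (if (0 == 9) then (0 == 1) else (1 < 1)) else false)))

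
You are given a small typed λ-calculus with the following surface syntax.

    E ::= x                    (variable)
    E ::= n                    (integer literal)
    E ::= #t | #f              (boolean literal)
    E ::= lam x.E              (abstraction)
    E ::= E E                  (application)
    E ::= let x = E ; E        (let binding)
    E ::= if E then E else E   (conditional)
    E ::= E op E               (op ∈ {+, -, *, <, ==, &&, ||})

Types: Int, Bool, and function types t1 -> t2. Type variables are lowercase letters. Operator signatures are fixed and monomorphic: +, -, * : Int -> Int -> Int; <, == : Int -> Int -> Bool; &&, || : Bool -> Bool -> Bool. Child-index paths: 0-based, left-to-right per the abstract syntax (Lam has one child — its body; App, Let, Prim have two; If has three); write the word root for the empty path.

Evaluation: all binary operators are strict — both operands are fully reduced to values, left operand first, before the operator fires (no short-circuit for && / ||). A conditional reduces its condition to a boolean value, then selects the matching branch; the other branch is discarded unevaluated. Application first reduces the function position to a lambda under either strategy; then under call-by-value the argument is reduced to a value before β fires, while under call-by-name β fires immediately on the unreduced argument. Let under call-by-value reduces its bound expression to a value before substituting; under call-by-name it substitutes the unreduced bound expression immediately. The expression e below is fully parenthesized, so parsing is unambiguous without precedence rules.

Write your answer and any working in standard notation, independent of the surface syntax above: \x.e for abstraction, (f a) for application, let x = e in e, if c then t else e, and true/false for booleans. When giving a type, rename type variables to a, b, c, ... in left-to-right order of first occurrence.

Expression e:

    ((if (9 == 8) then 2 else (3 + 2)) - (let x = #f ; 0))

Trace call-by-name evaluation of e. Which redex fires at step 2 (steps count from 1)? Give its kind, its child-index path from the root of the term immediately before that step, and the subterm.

Answer: if at 0 : (if false then 2 else (3 + 2))

Derivation:
step 0: ((if (9 == 8) then 2 else (3 + 2)) - (let x = false in 0))
step 1: [delta@0.0] ((if false then 2 else (3 + 2)) - (let x = false in 0))
step 2: [if@0] ((3 + 2) - (let x = false in 0))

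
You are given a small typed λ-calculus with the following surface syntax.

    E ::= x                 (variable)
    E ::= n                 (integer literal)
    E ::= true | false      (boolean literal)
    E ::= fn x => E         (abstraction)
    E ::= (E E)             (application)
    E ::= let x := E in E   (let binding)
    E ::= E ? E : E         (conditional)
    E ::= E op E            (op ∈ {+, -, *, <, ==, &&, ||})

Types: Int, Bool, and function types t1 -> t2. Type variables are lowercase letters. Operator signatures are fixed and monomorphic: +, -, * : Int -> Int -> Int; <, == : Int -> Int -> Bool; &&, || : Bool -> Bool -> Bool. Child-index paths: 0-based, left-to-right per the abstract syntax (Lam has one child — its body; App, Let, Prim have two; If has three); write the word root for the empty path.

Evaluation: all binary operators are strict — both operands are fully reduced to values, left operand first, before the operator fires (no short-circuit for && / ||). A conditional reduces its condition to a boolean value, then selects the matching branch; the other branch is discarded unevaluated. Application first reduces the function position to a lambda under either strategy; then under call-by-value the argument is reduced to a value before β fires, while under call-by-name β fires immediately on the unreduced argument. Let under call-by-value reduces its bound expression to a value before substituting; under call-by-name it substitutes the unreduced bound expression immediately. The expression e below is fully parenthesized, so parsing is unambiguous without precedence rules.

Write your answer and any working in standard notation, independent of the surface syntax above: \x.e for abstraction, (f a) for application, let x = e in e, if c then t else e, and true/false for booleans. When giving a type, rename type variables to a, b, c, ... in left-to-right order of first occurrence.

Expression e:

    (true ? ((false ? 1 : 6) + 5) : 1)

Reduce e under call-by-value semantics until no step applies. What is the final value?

Working:
step 0: (if true then ((if false then 1 else 6) + 5) else 1)
step 1: [if@root] ((if false then 1 else 6) + 5)
step 2: [if@0] (6 + 5)
step 3: [delta@root] 11

Answer: 11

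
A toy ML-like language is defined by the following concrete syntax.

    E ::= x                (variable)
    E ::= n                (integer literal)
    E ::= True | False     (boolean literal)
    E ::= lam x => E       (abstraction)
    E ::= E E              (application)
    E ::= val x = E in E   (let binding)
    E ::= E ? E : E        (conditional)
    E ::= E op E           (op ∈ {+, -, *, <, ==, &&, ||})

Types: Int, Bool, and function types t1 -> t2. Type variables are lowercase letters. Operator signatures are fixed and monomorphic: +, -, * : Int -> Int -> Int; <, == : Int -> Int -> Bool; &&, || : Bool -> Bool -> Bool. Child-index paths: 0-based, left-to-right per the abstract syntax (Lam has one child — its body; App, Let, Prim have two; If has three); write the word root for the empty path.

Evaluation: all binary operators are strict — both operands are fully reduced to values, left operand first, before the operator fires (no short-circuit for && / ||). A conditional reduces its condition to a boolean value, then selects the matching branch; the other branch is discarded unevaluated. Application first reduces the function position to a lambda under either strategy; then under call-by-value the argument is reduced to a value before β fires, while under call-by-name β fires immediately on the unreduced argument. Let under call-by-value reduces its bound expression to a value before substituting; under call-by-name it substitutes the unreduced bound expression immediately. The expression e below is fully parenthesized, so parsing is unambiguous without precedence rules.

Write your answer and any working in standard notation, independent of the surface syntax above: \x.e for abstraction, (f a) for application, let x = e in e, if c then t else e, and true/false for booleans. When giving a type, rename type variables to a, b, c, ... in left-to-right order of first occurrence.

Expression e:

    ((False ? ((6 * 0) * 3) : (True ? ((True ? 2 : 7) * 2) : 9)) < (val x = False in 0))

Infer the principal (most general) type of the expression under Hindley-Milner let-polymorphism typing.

Answer: Bool

Working:
  unify Bool ~ Bool
  unify Int ~ Int
  unify Int ~ Int
  unify Int ~ Int
  unify Int ~ Int
  unify Bool ~ Bool
  unify Bool ~ Bool
  unify Int ~ Int
  unify Int ~ Int
  unify Int ~ Int
  unify Int ~ Int
  unify Int ~ Int
  unify Int ~ Int
let x : Bool
  unify Int ~ Int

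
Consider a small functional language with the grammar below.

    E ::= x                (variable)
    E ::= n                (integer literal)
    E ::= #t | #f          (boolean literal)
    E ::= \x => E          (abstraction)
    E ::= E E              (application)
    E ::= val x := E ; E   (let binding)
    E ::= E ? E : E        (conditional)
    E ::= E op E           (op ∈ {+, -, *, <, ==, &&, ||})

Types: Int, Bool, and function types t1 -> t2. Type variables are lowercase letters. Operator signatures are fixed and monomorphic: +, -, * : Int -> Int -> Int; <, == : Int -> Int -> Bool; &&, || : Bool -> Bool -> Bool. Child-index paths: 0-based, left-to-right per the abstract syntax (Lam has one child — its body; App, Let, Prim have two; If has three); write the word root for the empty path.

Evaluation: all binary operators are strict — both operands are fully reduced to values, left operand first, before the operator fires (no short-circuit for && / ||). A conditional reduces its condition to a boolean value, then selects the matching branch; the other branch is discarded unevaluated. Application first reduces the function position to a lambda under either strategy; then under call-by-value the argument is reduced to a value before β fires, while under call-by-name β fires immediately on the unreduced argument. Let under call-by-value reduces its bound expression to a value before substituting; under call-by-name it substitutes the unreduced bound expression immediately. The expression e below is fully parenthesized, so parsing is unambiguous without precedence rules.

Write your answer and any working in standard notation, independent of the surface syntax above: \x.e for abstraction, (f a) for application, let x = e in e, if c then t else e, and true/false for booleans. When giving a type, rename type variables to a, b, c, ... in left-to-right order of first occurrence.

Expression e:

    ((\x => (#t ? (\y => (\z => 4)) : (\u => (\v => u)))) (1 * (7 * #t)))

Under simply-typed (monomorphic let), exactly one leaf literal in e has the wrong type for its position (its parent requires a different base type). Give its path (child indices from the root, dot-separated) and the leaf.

Answer: 1.1.1 : true

Derivation:
  unify Bool ~ Bool
\z._ : c -> Int
\y._ : b -> c -> Int
u : d
\v._ : e -> d
\u._ : d -> e -> d
  unify b -> c -> Int ~ d -> e -> d
  unify b ~ d
  unify c -> Int ~ e -> d
  unify c ~ e
  unify Int ~ d
\x._ : a -> Int -> e -> Int
  unify Int ~ Int
  unify Int ~ Int
  unify Bool ~ Int
  FAIL: mismatch Bool ~ Int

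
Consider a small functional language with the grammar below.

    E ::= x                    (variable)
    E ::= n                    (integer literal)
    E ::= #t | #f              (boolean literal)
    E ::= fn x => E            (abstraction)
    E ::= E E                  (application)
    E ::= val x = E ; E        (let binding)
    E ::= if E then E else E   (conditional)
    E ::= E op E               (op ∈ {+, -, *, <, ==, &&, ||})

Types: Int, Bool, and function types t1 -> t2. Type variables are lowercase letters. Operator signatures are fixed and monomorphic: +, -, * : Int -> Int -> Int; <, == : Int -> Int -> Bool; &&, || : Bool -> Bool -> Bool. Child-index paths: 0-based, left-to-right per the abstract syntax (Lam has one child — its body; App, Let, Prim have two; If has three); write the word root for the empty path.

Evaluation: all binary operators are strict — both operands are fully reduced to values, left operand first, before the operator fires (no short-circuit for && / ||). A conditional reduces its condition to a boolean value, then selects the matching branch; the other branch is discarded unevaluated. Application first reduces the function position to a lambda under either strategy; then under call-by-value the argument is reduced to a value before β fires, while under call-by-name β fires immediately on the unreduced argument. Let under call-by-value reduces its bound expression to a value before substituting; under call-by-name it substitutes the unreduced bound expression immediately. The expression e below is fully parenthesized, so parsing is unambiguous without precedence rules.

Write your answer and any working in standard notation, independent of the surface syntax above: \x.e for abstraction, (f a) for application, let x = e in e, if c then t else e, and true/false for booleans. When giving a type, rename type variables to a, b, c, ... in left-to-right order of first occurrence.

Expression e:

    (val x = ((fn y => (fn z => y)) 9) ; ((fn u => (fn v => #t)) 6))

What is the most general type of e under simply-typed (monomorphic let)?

Trace:
y : a
\z._ : b -> a
\y._ : a -> b -> a
  unify a -> b -> a ~ Int -> c
  unify a ~ Int
  unify b -> Int ~ c
_ _ : b -> Int
let x : b -> Int
\v._ : e -> Bool
\u._ : d -> e -> Bool
  unify d -> e -> Bool ~ Int -> f
  unify d ~ Int
  unify e -> Bool ~ f
_ _ : e -> Bool

Answer: a -> Bool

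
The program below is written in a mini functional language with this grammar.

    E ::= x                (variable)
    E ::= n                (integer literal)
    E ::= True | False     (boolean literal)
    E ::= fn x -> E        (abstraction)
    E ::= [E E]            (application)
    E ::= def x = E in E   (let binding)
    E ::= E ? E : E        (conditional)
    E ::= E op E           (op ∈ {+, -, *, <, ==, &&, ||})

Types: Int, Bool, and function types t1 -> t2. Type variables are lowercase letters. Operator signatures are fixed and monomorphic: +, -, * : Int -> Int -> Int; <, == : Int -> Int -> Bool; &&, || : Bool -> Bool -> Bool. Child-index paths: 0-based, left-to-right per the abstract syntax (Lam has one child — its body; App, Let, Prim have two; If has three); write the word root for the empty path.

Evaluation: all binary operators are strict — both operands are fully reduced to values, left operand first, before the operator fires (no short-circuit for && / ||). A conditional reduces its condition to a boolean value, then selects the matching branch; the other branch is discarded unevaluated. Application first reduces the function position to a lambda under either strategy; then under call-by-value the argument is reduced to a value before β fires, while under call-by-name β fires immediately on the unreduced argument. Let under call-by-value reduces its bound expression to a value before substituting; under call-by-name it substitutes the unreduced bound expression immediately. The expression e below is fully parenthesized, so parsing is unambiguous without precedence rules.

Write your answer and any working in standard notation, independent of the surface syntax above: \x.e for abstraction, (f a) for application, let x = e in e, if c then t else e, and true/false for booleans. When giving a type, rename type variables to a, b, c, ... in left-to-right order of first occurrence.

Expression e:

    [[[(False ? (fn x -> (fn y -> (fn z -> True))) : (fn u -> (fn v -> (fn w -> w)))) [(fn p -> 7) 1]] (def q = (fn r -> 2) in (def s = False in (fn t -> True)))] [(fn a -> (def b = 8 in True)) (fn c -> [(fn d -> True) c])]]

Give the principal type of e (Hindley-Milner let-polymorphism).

Derivation:
  unify Bool ~ Bool
\z._ : c -> Bool
\y._ : b -> c -> Bool
\x._ : a -> b -> c -> Bool
w : f
\w._ : f -> f
\v._ : e -> f -> f
\u._ : d -> e -> f -> f
  unify a -> b -> c -> Bool ~ d -> e -> f -> f
  unify a ~ d
  unify b -> c -> Bool ~ e -> f -> f
  unify b ~ e
  unify c -> Bool ~ f -> f
  unify c ~ f
  unify Bool ~ f
\p._ : g -> Int
  unify g -> Int ~ Int -> h
  unify g ~ Int
  unify Int ~ h
_ _ : Int
  unify d -> e -> Bool -> Bool ~ Int -> i
  unify d ~ Int
  unify e -> Bool -> Bool ~ i
_ _ : e -> Bool -> Bool
\r._ : j -> Int
let q : forall. j -> Int
let s : Bool
\t._ : k -> Bool
  unify e -> Bool -> Bool ~ (k -> Bool) -> l
  unify e ~ k -> Bool
  unify Bool -> Bool ~ l
_ _ : Bool -> Bool
let b : Int
\a._ : m -> Bool
\d._ : o -> Bool
c : n
  unify o -> Bool ~ n -> p
  unify o ~ n
  unify Bool ~ p
_ _ : Bool
\c._ : n -> Bool
  unify m -> Bool ~ (n -> Bool) -> q
  unify m ~ n -> Bool
  unify Bool ~ q
_ _ : Bool
  unify Bool -> Bool ~ Bool -> r
  unify Bool ~ Bool
  unify Bool ~ r
_ _ : Bool

Answer: Bool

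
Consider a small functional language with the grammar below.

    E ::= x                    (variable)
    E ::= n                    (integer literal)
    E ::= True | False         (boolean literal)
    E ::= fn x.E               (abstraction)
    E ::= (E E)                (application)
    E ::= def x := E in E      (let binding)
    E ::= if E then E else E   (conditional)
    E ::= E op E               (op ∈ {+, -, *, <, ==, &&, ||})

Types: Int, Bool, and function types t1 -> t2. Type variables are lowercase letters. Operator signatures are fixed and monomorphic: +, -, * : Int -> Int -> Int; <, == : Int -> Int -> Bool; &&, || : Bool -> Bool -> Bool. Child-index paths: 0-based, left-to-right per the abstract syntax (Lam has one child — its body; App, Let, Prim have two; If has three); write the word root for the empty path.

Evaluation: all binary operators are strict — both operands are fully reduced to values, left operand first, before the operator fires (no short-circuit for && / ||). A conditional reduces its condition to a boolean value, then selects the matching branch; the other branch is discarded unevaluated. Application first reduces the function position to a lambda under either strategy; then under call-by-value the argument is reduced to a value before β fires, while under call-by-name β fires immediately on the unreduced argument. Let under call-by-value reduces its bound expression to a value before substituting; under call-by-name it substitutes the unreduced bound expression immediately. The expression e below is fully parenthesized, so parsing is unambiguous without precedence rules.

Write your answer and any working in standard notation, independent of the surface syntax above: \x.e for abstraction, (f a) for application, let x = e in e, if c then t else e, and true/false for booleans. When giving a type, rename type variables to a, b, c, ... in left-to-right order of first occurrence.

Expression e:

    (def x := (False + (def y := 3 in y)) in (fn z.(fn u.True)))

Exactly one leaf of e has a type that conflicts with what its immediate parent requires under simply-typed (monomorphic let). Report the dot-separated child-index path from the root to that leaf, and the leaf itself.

Answer: 0.0 : false

Trace:
  unify Bool ~ Int
  FAIL: mismatch Bool ~ Int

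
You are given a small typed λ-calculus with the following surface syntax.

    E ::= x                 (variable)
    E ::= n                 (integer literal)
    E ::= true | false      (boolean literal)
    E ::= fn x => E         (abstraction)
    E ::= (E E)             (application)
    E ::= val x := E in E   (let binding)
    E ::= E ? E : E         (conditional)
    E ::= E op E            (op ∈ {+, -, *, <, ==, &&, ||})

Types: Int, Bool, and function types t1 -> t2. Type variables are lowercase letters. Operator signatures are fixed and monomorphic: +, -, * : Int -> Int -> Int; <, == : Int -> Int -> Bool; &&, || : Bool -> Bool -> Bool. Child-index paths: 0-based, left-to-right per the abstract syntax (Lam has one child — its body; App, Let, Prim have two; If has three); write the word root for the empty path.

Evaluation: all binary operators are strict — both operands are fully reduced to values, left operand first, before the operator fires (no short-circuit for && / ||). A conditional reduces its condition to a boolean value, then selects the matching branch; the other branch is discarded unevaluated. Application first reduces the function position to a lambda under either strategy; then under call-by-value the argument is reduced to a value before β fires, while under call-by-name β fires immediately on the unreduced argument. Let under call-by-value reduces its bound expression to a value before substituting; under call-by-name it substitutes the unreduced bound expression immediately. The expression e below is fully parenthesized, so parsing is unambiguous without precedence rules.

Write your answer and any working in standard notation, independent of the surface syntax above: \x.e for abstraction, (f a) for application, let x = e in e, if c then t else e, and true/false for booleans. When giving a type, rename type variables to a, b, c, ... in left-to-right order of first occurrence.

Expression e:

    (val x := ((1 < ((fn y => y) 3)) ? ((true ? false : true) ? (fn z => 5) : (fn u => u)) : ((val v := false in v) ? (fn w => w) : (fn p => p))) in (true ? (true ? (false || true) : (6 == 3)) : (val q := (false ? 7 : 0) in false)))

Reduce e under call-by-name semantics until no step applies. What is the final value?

Answer: true

Trace:
step 0: (let x = (if (1 < ((\y.y) 3)) then (if (if true then false else true) then (\z.5) else (\u.u)) else (if (let v = false in v) then (\w.w) else (\p.p))) in (if true then (if true then (false || true) else (6 == 3)) else (let q = (if false then 7 else 0) in false)))
step 1: [let@root] (if true then (if true then (false || true) else (6 == 3)) else (let q = (if false then 7 else 0) in false))
step 2: [if@root] (if true then (false || true) else (6 == 3))
step 3: [if@root] (false || true)
step 4: [delta@root] true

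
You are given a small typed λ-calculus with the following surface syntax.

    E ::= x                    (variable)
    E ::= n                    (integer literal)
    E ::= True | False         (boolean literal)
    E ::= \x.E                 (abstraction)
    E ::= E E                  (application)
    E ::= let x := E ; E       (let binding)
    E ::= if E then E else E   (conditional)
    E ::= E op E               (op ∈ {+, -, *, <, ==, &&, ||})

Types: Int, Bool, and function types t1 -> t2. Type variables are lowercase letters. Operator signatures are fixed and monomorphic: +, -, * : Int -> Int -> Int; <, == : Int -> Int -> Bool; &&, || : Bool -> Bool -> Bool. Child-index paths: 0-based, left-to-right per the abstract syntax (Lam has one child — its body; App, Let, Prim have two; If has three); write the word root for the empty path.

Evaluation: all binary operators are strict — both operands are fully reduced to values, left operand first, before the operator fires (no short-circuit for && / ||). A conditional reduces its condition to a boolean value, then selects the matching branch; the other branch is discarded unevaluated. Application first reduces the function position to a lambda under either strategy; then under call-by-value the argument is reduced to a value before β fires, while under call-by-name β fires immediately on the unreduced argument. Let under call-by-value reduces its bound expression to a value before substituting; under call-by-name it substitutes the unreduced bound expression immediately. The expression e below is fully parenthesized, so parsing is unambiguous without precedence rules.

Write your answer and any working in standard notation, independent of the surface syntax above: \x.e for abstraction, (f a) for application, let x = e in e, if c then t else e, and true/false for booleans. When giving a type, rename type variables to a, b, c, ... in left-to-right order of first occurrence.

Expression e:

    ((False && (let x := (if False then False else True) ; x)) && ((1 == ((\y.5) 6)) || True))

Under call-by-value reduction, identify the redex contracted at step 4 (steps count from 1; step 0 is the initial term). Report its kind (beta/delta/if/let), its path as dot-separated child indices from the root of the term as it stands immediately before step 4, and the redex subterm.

Answer: beta at 1.0.1 : ((\y.5) 6)

Derivation:
step 0: ((false && (let x = (if false then false else true) in x)) && ((1 == ((\y.5) 6)) || true))
step 1: [if@0.1.0] ((false && (let x = true in x)) && ((1 == ((\y.5) 6)) || true))
step 2: [let@0.1] ((false && true) && ((1 == ((\y.5) 6)) || true))
step 3: [delta@0] (false && ((1 == ((\y.5) 6)) || true))
step 4: [beta@1.0.1] (false && ((1 == 5) || true))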